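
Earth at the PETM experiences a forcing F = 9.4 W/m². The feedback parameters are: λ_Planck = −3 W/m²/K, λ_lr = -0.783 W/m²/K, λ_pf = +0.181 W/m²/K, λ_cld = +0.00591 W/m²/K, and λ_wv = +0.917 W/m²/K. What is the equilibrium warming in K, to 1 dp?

Net feedback parameter λ = (−3) + (-0.783) + (+0.181) + (+0.00591) + (+0.917) = -2.67909 W/m²/K.
ΔT = −F/λ = −9.4/(-2.67909) = 3.5 K.

3.5 K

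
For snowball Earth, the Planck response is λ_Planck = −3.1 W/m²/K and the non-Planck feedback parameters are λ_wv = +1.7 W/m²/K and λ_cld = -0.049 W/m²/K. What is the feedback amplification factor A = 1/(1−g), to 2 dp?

Convert to gains: g_wv = 1.7/3.1 = 0.5484; g_cld = -0.049/3.1 = -0.01581.
Total gain g = 0.53259.
A = 1/(1 − 0.53259) = 2.14.

2.14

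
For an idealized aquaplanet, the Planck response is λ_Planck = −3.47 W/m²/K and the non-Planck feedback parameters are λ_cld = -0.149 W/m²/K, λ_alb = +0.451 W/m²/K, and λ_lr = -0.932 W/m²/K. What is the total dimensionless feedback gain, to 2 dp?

-0.18

Convert to gains: g_cld = -0.149/3.47 = -0.04294; g_alb = 0.451/3.47 = 0.13; g_lr = -0.932/3.47 = -0.2686.
Total gain g = -0.18154.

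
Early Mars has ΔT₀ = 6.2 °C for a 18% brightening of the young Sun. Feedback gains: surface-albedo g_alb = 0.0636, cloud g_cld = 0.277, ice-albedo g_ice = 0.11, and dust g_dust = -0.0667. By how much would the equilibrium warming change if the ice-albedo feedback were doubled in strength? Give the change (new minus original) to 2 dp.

2.19 °C

Original: g = 0.3839, ΔT = 6.2/(1−0.3839) = 10.0633 °C.
With doubled ice-albedo: g' = 0.4939, ΔT' = 6.2/(1−0.4939) = 12.2505 °C.
Change = 12.2505 − 10.0633 = 2.19 °C.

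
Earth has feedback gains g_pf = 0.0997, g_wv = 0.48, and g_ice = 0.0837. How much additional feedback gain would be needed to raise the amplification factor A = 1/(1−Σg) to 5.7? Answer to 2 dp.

Current total gain = 0.6634.
Target gain for A = 5.7: g* = 1 − 1/5.7 = 0.8246.
Additional gain needed = 0.8246 − 0.6634 = 0.16.

0.16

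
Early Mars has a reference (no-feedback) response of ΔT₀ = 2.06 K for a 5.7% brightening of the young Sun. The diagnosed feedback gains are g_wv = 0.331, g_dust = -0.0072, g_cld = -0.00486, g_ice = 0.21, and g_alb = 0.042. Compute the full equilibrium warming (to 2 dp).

Total gain g = 0.331 − 0.0072 − 0.00486 + 0.21 + 0.042 = 0.57094.
Amplification A = 1/(1 − 0.57094) = 2.331.
ΔT = 2.06 × 2.331 = 4.80 K.

4.80 K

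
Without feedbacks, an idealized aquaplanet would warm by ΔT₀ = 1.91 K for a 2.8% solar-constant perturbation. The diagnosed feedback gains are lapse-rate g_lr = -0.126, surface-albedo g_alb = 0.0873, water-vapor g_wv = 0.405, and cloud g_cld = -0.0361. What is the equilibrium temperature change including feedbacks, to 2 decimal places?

2.85 K

Total gain g = -0.126 + 0.0873 + 0.405 − 0.0361 = 0.3302.
Amplification A = 1/(1 − 0.3302) = 1.493.
ΔT = 1.91 × 1.493 = 2.85 K.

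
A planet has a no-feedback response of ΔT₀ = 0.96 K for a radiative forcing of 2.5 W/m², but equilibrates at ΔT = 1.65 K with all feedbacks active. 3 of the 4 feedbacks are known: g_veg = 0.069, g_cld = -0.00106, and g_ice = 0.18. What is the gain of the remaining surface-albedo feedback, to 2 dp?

Amplification A = ΔT/ΔT₀ = 1.65/0.96 = 1.719.
Total gain g = 1 − 1/A = 1 − 1/1.719 = 0.4183.
Known gains sum to 0.069 − 0.00106 + 0.18 = 0.24794.
g_alb = 0.4183 − 0.24794 = 0.17.

0.17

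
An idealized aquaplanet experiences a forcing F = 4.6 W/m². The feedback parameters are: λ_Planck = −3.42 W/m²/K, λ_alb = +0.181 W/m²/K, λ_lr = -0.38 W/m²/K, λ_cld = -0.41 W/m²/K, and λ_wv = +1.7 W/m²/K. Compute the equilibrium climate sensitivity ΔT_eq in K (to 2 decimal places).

1.98 K

Net feedback parameter λ = (−3.42) + (+0.181) + (-0.38) + (-0.41) + (+1.7) = -2.329 W/m²/K.
ΔT = −F/λ = −4.6/(-2.329) = 1.98 K.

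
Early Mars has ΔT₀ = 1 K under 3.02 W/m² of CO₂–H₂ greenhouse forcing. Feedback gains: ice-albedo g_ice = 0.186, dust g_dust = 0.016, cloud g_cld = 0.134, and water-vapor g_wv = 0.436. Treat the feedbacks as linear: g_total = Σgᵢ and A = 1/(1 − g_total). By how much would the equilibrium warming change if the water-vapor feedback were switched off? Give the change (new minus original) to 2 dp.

-2.88 K

Original: g = 0.772, ΔT = 1/(1−0.772) = 4.3860 K.
Without water-vapor: g' = 0.336, ΔT' = 1/(1−0.336) = 1.5060 K.
Change = 1.5060 − 4.3860 = -2.88 K.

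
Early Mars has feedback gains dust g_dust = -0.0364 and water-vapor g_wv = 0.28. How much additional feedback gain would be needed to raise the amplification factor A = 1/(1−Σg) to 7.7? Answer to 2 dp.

0.63

Current total gain = 0.2436.
Target gain for A = 7.7: g* = 1 − 1/7.7 = 0.8701.
Additional gain needed = 0.8701 − 0.2436 = 0.63.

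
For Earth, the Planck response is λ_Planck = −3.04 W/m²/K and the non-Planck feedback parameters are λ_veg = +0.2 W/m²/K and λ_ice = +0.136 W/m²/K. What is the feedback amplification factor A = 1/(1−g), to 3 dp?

Convert to gains: g_veg = 0.2/3.04 = 0.06579; g_ice = 0.136/3.04 = 0.04474.
Total gain g = 0.11053.
A = 1/(1 − 0.11053) = 1.124.

1.124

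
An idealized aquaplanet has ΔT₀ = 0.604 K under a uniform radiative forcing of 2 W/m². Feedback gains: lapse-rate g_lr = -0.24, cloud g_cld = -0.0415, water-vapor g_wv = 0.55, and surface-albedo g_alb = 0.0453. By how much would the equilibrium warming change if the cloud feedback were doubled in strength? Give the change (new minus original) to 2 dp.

-0.05 K

Original: g = 0.3138, ΔT = 0.604/(1−0.3138) = 0.8802 K.
With doubled cloud: g' = 0.2723, ΔT' = 0.604/(1−0.2723) = 0.8300 K.
Change = 0.8300 − 0.8802 = -0.05 K.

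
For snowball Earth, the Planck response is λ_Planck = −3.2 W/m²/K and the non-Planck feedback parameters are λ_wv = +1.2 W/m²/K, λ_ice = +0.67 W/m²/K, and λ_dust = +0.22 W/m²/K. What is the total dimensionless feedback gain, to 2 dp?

Convert to gains: g_wv = 1.2/3.2 = 0.375; g_ice = 0.67/3.2 = 0.2094; g_dust = 0.22/3.2 = 0.06875.
Total gain g = 0.65315.

0.65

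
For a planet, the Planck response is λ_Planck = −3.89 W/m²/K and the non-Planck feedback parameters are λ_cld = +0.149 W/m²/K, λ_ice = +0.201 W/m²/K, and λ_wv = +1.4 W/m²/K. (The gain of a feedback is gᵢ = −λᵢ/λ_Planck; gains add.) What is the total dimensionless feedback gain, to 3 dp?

0.450

Convert to gains: g_cld = 0.149/3.89 = 0.0383; g_ice = 0.201/3.89 = 0.05167; g_wv = 1.4/3.89 = 0.3599.
Total gain g = 0.44987.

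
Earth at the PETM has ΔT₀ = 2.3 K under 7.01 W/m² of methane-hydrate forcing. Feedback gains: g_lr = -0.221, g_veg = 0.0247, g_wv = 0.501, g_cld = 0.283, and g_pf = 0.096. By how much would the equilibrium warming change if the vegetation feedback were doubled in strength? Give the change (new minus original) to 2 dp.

0.62 K

Original: g = 0.6837, ΔT = 2.3/(1−0.6837) = 7.2716 K.
With doubled vegetation: g' = 0.7084, ΔT' = 2.3/(1−0.7084) = 7.8875 K.
Change = 7.8875 − 7.2716 = 0.62 K.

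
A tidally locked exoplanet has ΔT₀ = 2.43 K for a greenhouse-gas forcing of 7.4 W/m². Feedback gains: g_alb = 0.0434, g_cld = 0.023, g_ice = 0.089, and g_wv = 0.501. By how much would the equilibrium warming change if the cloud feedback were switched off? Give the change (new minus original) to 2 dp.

-0.44 K

Original: g = 0.6564, ΔT = 2.43/(1−0.6564) = 7.0722 K.
Without cloud: g' = 0.6334, ΔT' = 2.43/(1−0.6334) = 6.6285 K.
Change = 6.6285 − 7.0722 = -0.44 K.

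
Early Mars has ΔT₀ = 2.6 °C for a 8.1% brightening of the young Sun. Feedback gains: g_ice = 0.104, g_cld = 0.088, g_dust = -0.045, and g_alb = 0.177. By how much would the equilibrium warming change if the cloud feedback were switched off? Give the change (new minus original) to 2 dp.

Original: g = 0.324, ΔT = 2.6/(1−0.324) = 3.8462 °C.
Without cloud: g' = 0.236, ΔT' = 2.6/(1−0.236) = 3.4031 °C.
Change = 3.4031 − 3.8462 = -0.44 °C.

-0.44 °C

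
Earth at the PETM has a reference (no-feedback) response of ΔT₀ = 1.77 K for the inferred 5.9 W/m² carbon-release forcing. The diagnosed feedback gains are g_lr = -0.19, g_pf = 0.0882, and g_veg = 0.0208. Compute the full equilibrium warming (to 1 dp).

Total gain g = -0.19 + 0.0882 + 0.0208 = -0.081.
Amplification A = 1/(1 + 0.081) = 0.9251.
ΔT = 1.77 × 0.9251 = 1.6 K.

1.6 K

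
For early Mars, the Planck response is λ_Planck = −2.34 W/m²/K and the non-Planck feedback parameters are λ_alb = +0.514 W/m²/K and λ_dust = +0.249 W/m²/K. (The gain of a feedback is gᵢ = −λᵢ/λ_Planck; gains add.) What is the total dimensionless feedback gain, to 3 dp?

Convert to gains: g_alb = 0.514/2.34 = 0.2197; g_dust = 0.249/2.34 = 0.1064.
Total gain g = 0.3261.

0.326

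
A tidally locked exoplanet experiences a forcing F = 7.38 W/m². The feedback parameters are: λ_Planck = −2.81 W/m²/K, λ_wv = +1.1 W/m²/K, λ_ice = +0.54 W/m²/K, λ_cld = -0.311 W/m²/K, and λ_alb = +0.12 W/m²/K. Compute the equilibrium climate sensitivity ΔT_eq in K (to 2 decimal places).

Net feedback parameter λ = (−2.81) + (+1.1) + (+0.54) + (-0.311) + (+0.12) = -1.361 W/m²/K.
ΔT = −F/λ = −7.38/(-1.361) = 5.42 K.

5.42 K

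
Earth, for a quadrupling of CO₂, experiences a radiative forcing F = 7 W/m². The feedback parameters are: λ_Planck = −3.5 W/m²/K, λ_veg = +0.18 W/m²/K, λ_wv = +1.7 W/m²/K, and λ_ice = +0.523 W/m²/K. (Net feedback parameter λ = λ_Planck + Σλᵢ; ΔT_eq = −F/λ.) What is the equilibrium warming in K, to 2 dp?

Net feedback parameter λ = (−3.5) + (+0.18) + (+1.7) + (+0.523) = -1.097 W/m²/K.
ΔT = −F/λ = −7/(-1.097) = 6.38 K.

6.38 K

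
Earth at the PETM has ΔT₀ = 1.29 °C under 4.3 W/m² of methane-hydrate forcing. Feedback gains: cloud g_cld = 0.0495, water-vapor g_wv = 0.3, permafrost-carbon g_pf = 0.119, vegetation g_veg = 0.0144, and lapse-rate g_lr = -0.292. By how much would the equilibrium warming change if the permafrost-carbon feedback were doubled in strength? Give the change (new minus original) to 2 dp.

Original: g = 0.1909, ΔT = 1.29/(1−0.1909) = 1.5944 °C.
With doubled permafrost-carbon: g' = 0.3099, ΔT' = 1.29/(1−0.3099) = 1.8693 °C.
Change = 1.8693 − 1.5944 = 0.27 °C.

0.27 °C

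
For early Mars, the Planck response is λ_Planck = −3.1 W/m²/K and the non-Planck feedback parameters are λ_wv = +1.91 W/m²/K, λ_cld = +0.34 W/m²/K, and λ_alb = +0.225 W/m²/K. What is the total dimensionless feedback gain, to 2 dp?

Convert to gains: g_wv = 1.91/3.1 = 0.6161; g_cld = 0.34/3.1 = 0.1097; g_alb = 0.225/3.1 = 0.07258.
Total gain g = 0.79838.

0.80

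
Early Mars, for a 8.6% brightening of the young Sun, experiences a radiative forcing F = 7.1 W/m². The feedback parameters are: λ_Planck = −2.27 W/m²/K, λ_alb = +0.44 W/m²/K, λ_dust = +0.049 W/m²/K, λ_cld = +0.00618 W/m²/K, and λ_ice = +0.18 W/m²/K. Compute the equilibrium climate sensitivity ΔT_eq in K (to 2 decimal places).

Net feedback parameter λ = (−2.27) + (+0.44) + (+0.049) + (+0.00618) + (+0.18) = -1.59482 W/m²/K.
ΔT = −F/λ = −7.1/(-1.59482) = 4.45 K.

4.45 K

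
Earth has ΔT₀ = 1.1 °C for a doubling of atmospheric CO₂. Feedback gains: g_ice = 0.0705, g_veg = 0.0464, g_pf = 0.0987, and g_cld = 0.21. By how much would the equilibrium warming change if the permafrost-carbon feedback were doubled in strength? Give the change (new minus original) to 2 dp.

0.40 °C

Original: g = 0.4256, ΔT = 1.1/(1−0.4256) = 1.9150 °C.
With doubled permafrost-carbon: g' = 0.5243, ΔT' = 1.1/(1−0.5243) = 2.3124 °C.
Change = 2.3124 − 1.9150 = 0.40 °C.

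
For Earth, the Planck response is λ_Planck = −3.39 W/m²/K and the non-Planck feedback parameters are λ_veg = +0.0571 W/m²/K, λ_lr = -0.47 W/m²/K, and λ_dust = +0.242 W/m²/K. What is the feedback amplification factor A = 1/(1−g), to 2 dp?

0.95

Convert to gains: g_veg = 0.0571/3.39 = 0.01684; g_lr = -0.47/3.39 = -0.1386; g_dust = 0.242/3.39 = 0.07139.
Total gain g = -0.05037.
A = 1/(1 + 0.05037) = 0.95.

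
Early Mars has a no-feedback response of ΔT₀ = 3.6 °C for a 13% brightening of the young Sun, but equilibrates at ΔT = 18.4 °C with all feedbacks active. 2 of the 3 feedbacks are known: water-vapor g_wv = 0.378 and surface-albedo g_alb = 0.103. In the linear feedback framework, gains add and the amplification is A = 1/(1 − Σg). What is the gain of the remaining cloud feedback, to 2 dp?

Amplification A = ΔT/ΔT₀ = 18.4/3.6 = 5.111.
Total gain g = 1 − 1/A = 1 − 1/5.111 = 0.8043.
Known gains sum to 0.378 + 0.103 = 0.481.
g_cld = 0.8043 − 0.481 = 0.32.

0.32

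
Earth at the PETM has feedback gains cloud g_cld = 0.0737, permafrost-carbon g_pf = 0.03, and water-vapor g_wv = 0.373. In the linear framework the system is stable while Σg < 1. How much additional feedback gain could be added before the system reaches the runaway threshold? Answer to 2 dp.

Current total gain = 0.0737 + 0.03 + 0.373 = 0.4767.
Margin to runaway = 1 − 0.4767 = 0.52.

0.52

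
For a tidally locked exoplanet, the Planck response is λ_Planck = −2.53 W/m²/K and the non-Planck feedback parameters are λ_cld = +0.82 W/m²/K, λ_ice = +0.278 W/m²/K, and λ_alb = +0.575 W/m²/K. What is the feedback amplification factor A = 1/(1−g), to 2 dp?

2.95

Convert to gains: g_cld = 0.82/2.53 = 0.3241; g_ice = 0.278/2.53 = 0.1099; g_alb = 0.575/2.53 = 0.2273.
Total gain g = 0.6613.
A = 1/(1 − 0.6613) = 2.95.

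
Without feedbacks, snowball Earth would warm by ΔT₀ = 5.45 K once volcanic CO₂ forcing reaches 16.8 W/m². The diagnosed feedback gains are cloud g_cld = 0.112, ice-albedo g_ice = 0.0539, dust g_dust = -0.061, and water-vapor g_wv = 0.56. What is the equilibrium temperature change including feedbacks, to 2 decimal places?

16.26 K

Total gain g = 0.112 + 0.0539 − 0.061 + 0.56 = 0.6649.
Amplification A = 1/(1 − 0.6649) = 2.984.
ΔT = 5.45 × 2.984 = 16.26 K.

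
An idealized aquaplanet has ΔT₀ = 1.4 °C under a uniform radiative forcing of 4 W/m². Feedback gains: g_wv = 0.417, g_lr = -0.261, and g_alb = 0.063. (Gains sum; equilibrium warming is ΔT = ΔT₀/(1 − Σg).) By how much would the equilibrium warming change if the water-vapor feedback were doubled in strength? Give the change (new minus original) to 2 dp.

2.05 °C

Original: g = 0.219, ΔT = 1.4/(1−0.219) = 1.7926 °C.
With doubled water-vapor: g' = 0.636, ΔT' = 1.4/(1−0.636) = 3.8462 °C.
Change = 3.8462 − 1.7926 = 2.05 °C.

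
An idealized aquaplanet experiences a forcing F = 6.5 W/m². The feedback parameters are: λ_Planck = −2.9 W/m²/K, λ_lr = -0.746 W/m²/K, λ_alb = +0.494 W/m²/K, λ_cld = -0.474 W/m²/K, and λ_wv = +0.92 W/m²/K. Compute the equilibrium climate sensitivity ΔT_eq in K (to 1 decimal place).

Net feedback parameter λ = (−2.9) + (-0.746) + (+0.494) + (-0.474) + (+0.92) = -2.706 W/m²/K.
ΔT = −F/λ = −6.5/(-2.706) = 2.4 K.

2.4 K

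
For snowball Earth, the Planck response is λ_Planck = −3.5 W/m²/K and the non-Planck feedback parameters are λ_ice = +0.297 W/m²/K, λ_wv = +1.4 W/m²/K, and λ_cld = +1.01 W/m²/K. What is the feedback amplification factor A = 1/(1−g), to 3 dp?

4.414

Convert to gains: g_ice = 0.297/3.5 = 0.08486; g_wv = 1.4/3.5 = 0.4; g_cld = 1.01/3.5 = 0.2886.
Total gain g = 0.77346.
A = 1/(1 − 0.77346) = 4.414.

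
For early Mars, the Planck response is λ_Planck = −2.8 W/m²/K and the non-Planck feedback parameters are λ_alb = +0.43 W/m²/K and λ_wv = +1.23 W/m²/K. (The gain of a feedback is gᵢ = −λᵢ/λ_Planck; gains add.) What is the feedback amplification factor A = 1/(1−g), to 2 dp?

Convert to gains: g_alb = 0.43/2.8 = 0.1536; g_wv = 1.23/2.8 = 0.4393.
Total gain g = 0.5929.
A = 1/(1 − 0.5929) = 2.46.

2.46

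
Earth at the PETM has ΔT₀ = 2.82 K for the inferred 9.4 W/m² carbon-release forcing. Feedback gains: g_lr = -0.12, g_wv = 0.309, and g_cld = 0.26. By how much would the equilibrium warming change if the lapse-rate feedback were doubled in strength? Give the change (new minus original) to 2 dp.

-0.92 K

Original: g = 0.449, ΔT = 2.82/(1−0.449) = 5.1180 K.
With doubled lapse-rate: g' = 0.329, ΔT' = 2.82/(1−0.329) = 4.2027 K.
Change = 4.2027 − 5.1180 = -0.92 K.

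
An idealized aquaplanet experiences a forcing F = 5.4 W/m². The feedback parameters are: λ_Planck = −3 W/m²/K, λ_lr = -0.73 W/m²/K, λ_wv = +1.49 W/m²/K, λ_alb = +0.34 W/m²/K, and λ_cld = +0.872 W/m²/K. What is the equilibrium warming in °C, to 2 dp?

5.25 °C

Net feedback parameter λ = (−3) + (-0.73) + (+1.49) + (+0.34) + (+0.872) = -1.028 W/m²/K.
ΔT = −F/λ = −5.4/(-1.028) = 5.25 °C.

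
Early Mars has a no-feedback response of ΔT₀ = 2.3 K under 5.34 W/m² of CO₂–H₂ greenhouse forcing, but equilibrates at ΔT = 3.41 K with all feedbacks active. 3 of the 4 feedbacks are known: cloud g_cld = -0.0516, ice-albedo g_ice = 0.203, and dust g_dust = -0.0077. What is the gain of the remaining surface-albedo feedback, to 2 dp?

Amplification A = ΔT/ΔT₀ = 3.41/2.3 = 1.483.
Total gain g = 1 − 1/A = 1 − 1/1.483 = 0.3257.
Known gains sum to -0.0516 + 0.203 − 0.0077 = 0.1437.
g_alb = 0.3257 − 0.1437 = 0.18.

0.18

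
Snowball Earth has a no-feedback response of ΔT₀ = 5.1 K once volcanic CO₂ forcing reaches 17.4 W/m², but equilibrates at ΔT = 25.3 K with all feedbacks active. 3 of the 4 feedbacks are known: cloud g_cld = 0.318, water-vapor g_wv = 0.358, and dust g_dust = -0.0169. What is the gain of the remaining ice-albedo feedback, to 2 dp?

0.14

Amplification A = ΔT/ΔT₀ = 25.3/5.1 = 4.961.
Total gain g = 1 − 1/A = 1 − 1/4.961 = 0.7984.
Known gains sum to 0.318 + 0.358 − 0.0169 = 0.6591.
g_ice = 0.7984 − 0.6591 = 0.14.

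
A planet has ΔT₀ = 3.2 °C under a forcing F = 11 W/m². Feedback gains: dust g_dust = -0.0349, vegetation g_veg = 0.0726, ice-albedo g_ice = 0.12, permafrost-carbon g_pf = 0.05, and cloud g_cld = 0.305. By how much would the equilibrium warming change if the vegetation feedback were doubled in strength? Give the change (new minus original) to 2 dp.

1.15 °C

Original: g = 0.5127, ΔT = 3.2/(1−0.5127) = 6.5668 °C.
With doubled vegetation: g' = 0.5853, ΔT' = 3.2/(1−0.5853) = 7.7164 °C.
Change = 7.7164 − 6.5668 = 1.15 °C.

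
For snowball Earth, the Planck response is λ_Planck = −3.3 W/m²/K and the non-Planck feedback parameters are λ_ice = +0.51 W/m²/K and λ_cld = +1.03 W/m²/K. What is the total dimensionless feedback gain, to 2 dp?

0.47

Convert to gains: g_ice = 0.51/3.3 = 0.1545; g_cld = 1.03/3.3 = 0.3121.
Total gain g = 0.4666.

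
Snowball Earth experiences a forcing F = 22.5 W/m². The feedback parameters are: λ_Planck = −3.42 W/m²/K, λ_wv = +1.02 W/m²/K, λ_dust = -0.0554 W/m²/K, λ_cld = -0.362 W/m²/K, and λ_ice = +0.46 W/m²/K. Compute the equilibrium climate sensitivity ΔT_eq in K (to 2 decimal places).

Net feedback parameter λ = (−3.42) + (+1.02) + (-0.0554) + (-0.362) + (+0.46) = -2.3574 W/m²/K.
ΔT = −F/λ = −22.5/(-2.3574) = 9.54 K.

9.54 K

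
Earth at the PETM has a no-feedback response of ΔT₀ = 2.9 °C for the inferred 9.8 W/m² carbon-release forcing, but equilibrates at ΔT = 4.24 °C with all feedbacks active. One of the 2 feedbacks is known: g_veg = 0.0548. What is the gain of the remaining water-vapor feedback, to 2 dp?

0.26

Amplification A = ΔT/ΔT₀ = 4.24/2.9 = 1.462.
Total gain g = 1 − 1/A = 1 − 1/1.462 = 0.316.
The known gain is 0.0548.
g_wv = 0.316 − 0.0548 = 0.26.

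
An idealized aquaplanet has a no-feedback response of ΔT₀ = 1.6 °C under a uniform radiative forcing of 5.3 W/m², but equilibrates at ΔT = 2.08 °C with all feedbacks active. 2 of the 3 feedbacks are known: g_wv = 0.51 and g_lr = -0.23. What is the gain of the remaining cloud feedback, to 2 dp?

Amplification A = ΔT/ΔT₀ = 2.08/1.6 = 1.3.
Total gain g = 1 − 1/A = 1 − 1/1.3 = 0.2308.
Known gains sum to 0.51 − 0.23 = 0.28.
g_cld = 0.2308 − 0.28 = -0.05.

-0.05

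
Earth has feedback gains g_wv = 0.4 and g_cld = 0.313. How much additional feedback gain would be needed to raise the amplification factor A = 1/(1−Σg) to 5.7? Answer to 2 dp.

0.11

Current total gain = 0.713.
Target gain for A = 5.7: g* = 1 − 1/5.7 = 0.8246.
Additional gain needed = 0.8246 − 0.713 = 0.11.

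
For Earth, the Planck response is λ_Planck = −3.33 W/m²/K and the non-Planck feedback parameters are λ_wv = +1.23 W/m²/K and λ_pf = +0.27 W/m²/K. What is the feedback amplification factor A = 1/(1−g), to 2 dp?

1.82

Convert to gains: g_wv = 1.23/3.33 = 0.3694; g_pf = 0.27/3.33 = 0.08108.
Total gain g = 0.45048.
A = 1/(1 − 0.45048) = 1.82.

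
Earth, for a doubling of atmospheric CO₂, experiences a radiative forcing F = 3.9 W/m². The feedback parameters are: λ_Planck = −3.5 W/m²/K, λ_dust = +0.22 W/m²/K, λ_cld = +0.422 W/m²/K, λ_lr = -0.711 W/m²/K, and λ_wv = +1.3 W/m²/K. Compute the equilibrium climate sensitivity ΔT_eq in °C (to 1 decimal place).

1.7 °C

Net feedback parameter λ = (−3.5) + (+0.22) + (+0.422) + (-0.711) + (+1.3) = -2.269 W/m²/K.
ΔT = −F/λ = −3.9/(-2.269) = 1.7 °C.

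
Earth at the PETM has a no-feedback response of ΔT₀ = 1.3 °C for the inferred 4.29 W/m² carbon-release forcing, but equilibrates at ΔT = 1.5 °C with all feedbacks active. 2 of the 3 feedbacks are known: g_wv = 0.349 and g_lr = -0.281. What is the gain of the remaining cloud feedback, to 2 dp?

0.07

Amplification A = ΔT/ΔT₀ = 1.5/1.3 = 1.154.
Total gain g = 1 − 1/A = 1 − 1/1.154 = 0.1334.
Known gains sum to 0.349 − 0.281 = 0.068.
g_cld = 0.1334 − 0.068 = 0.07.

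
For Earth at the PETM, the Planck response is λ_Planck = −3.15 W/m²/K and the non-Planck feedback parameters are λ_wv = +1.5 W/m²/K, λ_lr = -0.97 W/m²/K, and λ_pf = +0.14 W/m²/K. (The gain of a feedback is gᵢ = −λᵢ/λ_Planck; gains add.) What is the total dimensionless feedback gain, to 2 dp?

Convert to gains: g_wv = 1.5/3.15 = 0.4762; g_lr = -0.97/3.15 = -0.3079; g_pf = 0.14/3.15 = 0.04444.
Total gain g = 0.21274.

0.21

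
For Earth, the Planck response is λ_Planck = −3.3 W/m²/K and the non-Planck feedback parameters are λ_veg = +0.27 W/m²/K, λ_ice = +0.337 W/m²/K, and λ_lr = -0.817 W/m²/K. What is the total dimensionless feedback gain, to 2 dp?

-0.06

Convert to gains: g_veg = 0.27/3.3 = 0.08182; g_ice = 0.337/3.3 = 0.1021; g_lr = -0.817/3.3 = -0.2476.
Total gain g = -0.06368.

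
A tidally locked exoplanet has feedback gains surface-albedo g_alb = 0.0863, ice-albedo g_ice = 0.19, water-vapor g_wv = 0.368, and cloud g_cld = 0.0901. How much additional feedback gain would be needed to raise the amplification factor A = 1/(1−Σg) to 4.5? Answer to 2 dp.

0.04

Current total gain = 0.7344.
Target gain for A = 4.5: g* = 1 − 1/4.5 = 0.7778.
Additional gain needed = 0.7778 − 0.7344 = 0.04.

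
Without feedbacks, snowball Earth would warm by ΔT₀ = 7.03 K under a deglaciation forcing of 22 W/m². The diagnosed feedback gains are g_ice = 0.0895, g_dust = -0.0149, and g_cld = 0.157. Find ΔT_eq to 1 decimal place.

9.1 K

Total gain g = 0.0895 − 0.0149 + 0.157 = 0.2316.
Amplification A = 1/(1 − 0.2316) = 1.301.
ΔT = 7.03 × 1.301 = 9.1 K.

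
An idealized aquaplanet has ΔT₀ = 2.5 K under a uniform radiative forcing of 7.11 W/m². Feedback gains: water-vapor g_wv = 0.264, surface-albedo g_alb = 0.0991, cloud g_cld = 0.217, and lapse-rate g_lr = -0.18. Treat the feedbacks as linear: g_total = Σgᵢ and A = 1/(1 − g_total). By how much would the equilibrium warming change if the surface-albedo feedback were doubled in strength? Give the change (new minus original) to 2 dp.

0.82 K

Original: g = 0.4001, ΔT = 2.5/(1−0.4001) = 4.1674 K.
With doubled surface-albedo: g' = 0.4992, ΔT' = 2.5/(1−0.4992) = 4.9920 K.
Change = 4.9920 − 4.1674 = 0.82 K.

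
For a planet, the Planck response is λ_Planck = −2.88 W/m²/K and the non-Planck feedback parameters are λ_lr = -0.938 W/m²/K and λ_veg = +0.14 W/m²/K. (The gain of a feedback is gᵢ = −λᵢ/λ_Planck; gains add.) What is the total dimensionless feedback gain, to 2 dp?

Convert to gains: g_lr = -0.938/2.88 = -0.3257; g_veg = 0.14/2.88 = 0.04861.
Total gain g = -0.27709.

-0.28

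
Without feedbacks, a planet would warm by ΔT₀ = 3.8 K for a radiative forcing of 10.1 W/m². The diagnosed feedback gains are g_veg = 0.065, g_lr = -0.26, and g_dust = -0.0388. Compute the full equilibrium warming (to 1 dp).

Total gain g = 0.065 − 0.26 − 0.0388 = -0.2338.
Amplification A = 1/(1 + 0.2338) = 0.8105.
ΔT = 3.8 × 0.8105 = 3.1 K.

3.1 K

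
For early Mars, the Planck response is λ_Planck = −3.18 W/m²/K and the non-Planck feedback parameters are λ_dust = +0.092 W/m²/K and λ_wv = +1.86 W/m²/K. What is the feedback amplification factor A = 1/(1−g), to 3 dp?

2.590

Convert to gains: g_dust = 0.092/3.18 = 0.02893; g_wv = 1.86/3.18 = 0.5849.
Total gain g = 0.61383.
A = 1/(1 − 0.61383) = 2.590.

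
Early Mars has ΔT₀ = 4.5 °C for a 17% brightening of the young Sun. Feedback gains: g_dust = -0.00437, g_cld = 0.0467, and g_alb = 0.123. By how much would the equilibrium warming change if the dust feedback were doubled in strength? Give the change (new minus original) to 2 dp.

-0.03 °C

Original: g = 0.16533, ΔT = 4.5/(1−0.16533) = 5.3914 °C.
With doubled dust: g' = 0.16096, ΔT' = 4.5/(1−0.16096) = 5.3633 °C.
Change = 5.3633 − 5.3914 = -0.03 °C.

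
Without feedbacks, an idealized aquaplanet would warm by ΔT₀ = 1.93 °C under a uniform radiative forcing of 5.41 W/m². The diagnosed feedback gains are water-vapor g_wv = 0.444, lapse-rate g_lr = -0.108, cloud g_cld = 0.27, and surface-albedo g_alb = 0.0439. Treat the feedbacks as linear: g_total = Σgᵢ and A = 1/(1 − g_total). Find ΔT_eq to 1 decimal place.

Total gain g = 0.444 − 0.108 + 0.27 + 0.0439 = 0.6499.
Amplification A = 1/(1 − 0.6499) = 2.856.
ΔT = 1.93 × 2.856 = 5.5 °C.

5.5 °C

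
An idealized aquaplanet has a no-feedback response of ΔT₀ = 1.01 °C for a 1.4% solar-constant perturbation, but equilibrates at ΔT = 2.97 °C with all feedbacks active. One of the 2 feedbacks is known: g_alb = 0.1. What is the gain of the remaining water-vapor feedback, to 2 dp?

0.56

Amplification A = ΔT/ΔT₀ = 2.97/1.01 = 2.941.
Total gain g = 1 − 1/A = 1 − 1/2.941 = 0.66.
The known gain is 0.1.
g_wv = 0.66 − 0.1 = 0.56.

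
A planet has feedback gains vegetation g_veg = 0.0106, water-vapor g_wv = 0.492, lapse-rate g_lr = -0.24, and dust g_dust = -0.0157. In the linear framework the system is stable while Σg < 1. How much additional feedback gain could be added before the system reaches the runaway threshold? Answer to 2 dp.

0.75

Current total gain = 0.0106 + 0.492 − 0.24 − 0.0157 = 0.2469.
Margin to runaway = 1 − 0.2469 = 0.75.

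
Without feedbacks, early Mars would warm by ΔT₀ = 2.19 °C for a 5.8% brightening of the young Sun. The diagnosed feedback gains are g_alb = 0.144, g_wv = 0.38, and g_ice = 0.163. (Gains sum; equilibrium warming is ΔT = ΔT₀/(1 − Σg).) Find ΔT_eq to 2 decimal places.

7.00 °C

Total gain g = 0.144 + 0.38 + 0.163 = 0.687.
Amplification A = 1/(1 − 0.687) = 3.195.
ΔT = 2.19 × 3.195 = 7.00 °C.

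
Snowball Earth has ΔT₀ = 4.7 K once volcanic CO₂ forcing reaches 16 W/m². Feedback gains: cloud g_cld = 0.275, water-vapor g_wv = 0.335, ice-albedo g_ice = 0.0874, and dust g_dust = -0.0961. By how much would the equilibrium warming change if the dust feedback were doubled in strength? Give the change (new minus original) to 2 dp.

-2.29 K

Original: g = 0.6013, ΔT = 4.7/(1−0.6013) = 11.7883 K.
With doubled dust: g' = 0.5052, ΔT' = 4.7/(1−0.5052) = 9.4988 K.
Change = 9.4988 − 11.7883 = -2.29 K.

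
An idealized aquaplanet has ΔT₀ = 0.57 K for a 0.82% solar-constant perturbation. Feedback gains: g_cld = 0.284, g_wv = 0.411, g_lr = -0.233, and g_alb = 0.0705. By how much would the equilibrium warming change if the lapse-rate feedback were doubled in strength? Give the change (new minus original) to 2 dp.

Original: g = 0.5325, ΔT = 0.57/(1−0.5325) = 1.2193 K.
With doubled lapse-rate: g' = 0.2995, ΔT' = 0.57/(1−0.2995) = 0.8137 K.
Change = 0.8137 − 1.2193 = -0.41 K.

-0.41 K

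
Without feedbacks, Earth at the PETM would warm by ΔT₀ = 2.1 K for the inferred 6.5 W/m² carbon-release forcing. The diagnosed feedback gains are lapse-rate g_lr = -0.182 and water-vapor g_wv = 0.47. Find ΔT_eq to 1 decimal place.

2.9 K

Total gain g = -0.182 + 0.47 = 0.288.
Amplification A = 1/(1 − 0.288) = 1.404.
ΔT = 2.1 × 1.404 = 2.9 K.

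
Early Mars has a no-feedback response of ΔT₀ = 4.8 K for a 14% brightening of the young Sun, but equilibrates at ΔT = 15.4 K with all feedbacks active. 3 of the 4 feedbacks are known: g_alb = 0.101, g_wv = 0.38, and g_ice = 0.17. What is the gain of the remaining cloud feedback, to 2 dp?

Amplification A = ΔT/ΔT₀ = 15.4/4.8 = 3.208.
Total gain g = 1 − 1/A = 1 − 1/3.208 = 0.6883.
Known gains sum to 0.101 + 0.38 + 0.17 = 0.651.
g_cld = 0.6883 − 0.651 = 0.04.

0.04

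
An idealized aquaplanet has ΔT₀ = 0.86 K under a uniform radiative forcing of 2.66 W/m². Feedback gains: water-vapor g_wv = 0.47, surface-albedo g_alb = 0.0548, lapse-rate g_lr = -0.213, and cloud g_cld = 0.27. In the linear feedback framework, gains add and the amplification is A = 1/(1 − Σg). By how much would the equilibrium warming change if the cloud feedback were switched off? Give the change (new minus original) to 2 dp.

Original: g = 0.5818, ΔT = 0.86/(1−0.5818) = 2.0564 K.
Without cloud: g' = 0.3118, ΔT' = 0.86/(1−0.3118) = 1.2496 K.
Change = 1.2496 − 2.0564 = -0.81 K.

-0.81 K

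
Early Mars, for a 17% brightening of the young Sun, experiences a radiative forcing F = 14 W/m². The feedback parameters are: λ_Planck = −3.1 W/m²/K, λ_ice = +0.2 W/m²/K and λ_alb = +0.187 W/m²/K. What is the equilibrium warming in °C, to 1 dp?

Net feedback parameter λ = (−3.1) + (+0.2) + (+0.187) = -2.713 W/m²/K.
ΔT = −F/λ = −14/(-2.713) = 5.2 °C.

5.2 °C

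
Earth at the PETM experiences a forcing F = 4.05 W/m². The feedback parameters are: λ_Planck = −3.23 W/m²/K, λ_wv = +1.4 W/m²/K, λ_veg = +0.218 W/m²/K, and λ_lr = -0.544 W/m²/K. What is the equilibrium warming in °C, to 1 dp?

1.9 °C

Net feedback parameter λ = (−3.23) + (+1.4) + (+0.218) + (-0.544) = -2.156 W/m²/K.
ΔT = −F/λ = −4.05/(-2.156) = 1.9 °C.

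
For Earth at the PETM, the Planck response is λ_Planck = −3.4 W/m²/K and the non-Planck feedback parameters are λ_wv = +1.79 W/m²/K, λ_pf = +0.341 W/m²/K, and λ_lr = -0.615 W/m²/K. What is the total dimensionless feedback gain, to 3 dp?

Convert to gains: g_wv = 1.79/3.4 = 0.5265; g_pf = 0.341/3.4 = 0.1003; g_lr = -0.615/3.4 = -0.1809.
Total gain g = 0.4459.

0.446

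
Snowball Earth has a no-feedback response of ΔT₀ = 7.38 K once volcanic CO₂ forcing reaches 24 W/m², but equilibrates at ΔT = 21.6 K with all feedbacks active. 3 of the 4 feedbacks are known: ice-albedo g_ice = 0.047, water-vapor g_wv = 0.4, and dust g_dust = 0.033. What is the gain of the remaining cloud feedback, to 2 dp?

Amplification A = ΔT/ΔT₀ = 21.6/7.38 = 2.927.
Total gain g = 1 − 1/A = 1 − 1/2.927 = 0.6584.
Known gains sum to 0.047 + 0.4 + 0.033 = 0.48.
g_cld = 0.6584 − 0.48 = 0.18.

0.18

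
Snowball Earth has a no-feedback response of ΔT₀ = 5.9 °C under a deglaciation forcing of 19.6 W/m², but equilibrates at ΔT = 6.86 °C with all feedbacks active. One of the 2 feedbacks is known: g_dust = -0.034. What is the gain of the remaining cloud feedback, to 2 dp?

Amplification A = ΔT/ΔT₀ = 6.86/5.9 = 1.163.
Total gain g = 1 − 1/A = 1 − 1/1.163 = 0.1402.
The known gain is -0.034.
g_cld = 0.1402 + 0.034 = 0.17.

0.17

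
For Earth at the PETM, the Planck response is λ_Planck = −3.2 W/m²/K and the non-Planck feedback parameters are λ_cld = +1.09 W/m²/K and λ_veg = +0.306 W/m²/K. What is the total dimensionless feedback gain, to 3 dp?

0.436

Convert to gains: g_cld = 1.09/3.2 = 0.3406; g_veg = 0.306/3.2 = 0.09562.
Total gain g = 0.43622.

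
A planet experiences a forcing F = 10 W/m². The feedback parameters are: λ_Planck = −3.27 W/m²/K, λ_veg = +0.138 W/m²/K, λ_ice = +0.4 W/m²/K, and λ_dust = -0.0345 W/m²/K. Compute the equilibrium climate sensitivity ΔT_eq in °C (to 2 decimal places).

Net feedback parameter λ = (−3.27) + (+0.138) + (+0.4) + (-0.0345) = -2.7665 W/m²/K.
ΔT = −F/λ = −10/(-2.7665) = 3.61 °C.

3.61 °C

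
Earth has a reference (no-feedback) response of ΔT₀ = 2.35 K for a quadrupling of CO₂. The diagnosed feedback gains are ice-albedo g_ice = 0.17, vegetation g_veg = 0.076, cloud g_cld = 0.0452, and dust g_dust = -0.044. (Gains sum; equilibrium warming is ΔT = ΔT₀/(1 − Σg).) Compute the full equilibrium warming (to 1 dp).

3.1 K

Total gain g = 0.17 + 0.076 + 0.0452 − 0.044 = 0.2472.
Amplification A = 1/(1 − 0.2472) = 1.328.
ΔT = 2.35 × 1.328 = 3.1 K.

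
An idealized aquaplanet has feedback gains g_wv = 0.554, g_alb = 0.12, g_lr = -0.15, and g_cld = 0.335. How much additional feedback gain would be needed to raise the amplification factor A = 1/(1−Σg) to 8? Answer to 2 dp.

Current total gain = 0.859.
Target gain for A = 8: g* = 1 − 1/8 = 0.875.
Additional gain needed = 0.875 − 0.859 = 0.02.

0.02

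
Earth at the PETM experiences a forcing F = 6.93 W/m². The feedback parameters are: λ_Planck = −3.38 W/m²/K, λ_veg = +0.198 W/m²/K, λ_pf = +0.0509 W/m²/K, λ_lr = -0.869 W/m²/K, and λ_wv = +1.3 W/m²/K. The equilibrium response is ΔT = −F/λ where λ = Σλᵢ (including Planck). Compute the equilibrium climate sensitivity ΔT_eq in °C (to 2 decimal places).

Net feedback parameter λ = (−3.38) + (+0.198) + (+0.0509) + (-0.869) + (+1.3) = -2.7001 W/m²/K.
ΔT = −F/λ = −6.93/(-2.7001) = 2.57 °C.

2.57 °C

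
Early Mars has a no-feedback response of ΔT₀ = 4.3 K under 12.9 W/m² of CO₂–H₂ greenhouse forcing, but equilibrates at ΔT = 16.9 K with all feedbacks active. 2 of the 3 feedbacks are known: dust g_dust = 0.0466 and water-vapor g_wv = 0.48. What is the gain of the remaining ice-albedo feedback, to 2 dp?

Amplification A = ΔT/ΔT₀ = 16.9/4.3 = 3.93.
Total gain g = 1 − 1/A = 1 − 1/3.93 = 0.7455.
Known gains sum to 0.0466 + 0.48 = 0.5266.
g_ice = 0.7455 − 0.5266 = 0.22.

0.22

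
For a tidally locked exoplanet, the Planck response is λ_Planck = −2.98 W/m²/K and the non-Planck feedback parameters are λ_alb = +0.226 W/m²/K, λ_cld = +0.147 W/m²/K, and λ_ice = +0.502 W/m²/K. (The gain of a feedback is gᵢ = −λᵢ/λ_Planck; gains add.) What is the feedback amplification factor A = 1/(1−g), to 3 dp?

Convert to gains: g_alb = 0.226/2.98 = 0.07584; g_cld = 0.147/2.98 = 0.04933; g_ice = 0.502/2.98 = 0.1685.
Total gain g = 0.29367.
A = 1/(1 − 0.29367) = 1.416.

1.416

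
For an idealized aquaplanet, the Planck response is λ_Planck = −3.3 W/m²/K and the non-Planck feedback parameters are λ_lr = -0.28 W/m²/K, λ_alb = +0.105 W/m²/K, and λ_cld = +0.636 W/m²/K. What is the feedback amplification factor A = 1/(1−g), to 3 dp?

Convert to gains: g_lr = -0.28/3.3 = -0.08485; g_alb = 0.105/3.3 = 0.03182; g_cld = 0.636/3.3 = 0.1927.
Total gain g = 0.13967.
A = 1/(1 − 0.13967) = 1.162.

1.162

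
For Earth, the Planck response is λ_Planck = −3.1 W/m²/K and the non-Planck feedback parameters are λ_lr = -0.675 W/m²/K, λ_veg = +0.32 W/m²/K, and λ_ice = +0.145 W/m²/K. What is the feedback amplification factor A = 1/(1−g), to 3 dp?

Convert to gains: g_lr = -0.675/3.1 = -0.2177; g_veg = 0.32/3.1 = 0.1032; g_ice = 0.145/3.1 = 0.04677.
Total gain g = -0.06773.
A = 1/(1 + 0.06773) = 0.937.

0.937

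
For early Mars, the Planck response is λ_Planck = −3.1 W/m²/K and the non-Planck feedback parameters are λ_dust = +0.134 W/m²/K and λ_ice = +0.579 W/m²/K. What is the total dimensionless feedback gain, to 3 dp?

Convert to gains: g_dust = 0.134/3.1 = 0.04323; g_ice = 0.579/3.1 = 0.1868.
Total gain g = 0.23003.

0.230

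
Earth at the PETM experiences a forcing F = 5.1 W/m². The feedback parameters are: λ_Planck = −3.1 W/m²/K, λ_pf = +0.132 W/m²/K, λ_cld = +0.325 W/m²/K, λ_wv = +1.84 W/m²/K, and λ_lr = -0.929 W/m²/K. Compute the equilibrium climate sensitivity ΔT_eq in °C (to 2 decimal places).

2.94 °C

Net feedback parameter λ = (−3.1) + (+0.132) + (+0.325) + (+1.84) + (-0.929) = -1.732 W/m²/K.
ΔT = −F/λ = −5.1/(-1.732) = 2.94 °C.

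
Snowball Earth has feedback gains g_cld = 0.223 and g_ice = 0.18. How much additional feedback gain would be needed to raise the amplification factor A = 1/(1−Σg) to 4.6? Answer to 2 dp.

Current total gain = 0.403.
Target gain for A = 4.6: g* = 1 − 1/4.6 = 0.7826.
Additional gain needed = 0.7826 − 0.403 = 0.38.

0.38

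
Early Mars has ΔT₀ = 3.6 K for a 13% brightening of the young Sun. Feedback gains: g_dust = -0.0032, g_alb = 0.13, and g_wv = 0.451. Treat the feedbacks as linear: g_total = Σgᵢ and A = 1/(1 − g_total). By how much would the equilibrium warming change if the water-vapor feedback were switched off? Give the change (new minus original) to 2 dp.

Original: g = 0.5778, ΔT = 3.6/(1−0.5778) = 8.5268 K.
Without water-vapor: g' = 0.1268, ΔT' = 3.6/(1−0.1268) = 4.1228 K.
Change = 4.1228 − 8.5268 = -4.40 K.

-4.40 K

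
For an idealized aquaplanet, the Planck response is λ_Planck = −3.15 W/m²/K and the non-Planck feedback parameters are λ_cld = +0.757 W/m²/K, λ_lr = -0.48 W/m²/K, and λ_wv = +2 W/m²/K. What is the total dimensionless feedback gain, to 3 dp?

Convert to gains: g_cld = 0.757/3.15 = 0.2403; g_lr = -0.48/3.15 = -0.1524; g_wv = 2/3.15 = 0.6349.
Total gain g = 0.7228.

0.723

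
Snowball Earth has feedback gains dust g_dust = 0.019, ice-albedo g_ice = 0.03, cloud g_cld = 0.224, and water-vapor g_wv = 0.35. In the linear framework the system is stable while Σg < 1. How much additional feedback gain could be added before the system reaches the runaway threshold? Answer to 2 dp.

0.38

Current total gain = 0.019 + 0.03 + 0.224 + 0.35 = 0.623.
Margin to runaway = 1 − 0.623 = 0.38.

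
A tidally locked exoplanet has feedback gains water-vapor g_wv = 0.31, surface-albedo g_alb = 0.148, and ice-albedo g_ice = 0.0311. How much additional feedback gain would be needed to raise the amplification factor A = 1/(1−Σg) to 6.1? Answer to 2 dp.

Current total gain = 0.4891.
Target gain for A = 6.1: g* = 1 − 1/6.1 = 0.8361.
Additional gain needed = 0.8361 − 0.4891 = 0.35.

0.35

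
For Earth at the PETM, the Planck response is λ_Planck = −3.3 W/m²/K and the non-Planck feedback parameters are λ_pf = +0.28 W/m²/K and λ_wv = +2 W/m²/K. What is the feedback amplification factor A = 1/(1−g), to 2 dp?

3.24

Convert to gains: g_pf = 0.28/3.3 = 0.08485; g_wv = 2/3.3 = 0.6061.
Total gain g = 0.69095.
A = 1/(1 − 0.69095) = 3.24.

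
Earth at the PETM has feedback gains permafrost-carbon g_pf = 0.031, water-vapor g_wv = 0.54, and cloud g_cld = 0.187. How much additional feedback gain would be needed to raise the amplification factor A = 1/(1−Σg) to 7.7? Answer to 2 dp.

0.11

Current total gain = 0.758.
Target gain for A = 7.7: g* = 1 − 1/7.7 = 0.8701.
Additional gain needed = 0.8701 − 0.758 = 0.11.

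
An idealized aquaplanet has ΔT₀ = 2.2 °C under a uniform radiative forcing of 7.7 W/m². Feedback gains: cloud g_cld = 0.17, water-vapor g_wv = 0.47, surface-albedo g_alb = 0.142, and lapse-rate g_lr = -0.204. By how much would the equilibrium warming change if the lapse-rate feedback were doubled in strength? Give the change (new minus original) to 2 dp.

-1.70 °C

Original: g = 0.578, ΔT = 2.2/(1−0.578) = 5.2133 °C.
With doubled lapse-rate: g' = 0.374, ΔT' = 2.2/(1−0.374) = 3.5144 °C.
Change = 3.5144 − 5.2133 = -1.70 °C.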